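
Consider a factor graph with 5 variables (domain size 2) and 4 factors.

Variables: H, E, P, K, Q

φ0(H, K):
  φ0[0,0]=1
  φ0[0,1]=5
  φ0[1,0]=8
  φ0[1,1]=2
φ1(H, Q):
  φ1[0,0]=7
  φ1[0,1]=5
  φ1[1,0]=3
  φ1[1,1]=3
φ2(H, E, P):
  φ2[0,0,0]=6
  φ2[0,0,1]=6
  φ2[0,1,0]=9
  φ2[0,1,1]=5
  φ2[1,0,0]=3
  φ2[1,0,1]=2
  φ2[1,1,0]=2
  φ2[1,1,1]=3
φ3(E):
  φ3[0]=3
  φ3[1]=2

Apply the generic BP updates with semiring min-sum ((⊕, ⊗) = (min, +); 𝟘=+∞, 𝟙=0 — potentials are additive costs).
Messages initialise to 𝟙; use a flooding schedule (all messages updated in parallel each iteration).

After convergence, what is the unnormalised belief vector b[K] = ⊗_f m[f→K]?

init: all messages = 𝟙 over 2 values
r1 m[φ0→H] = [1, 2]
r1 m[φ0→K] = [1, 2]
r1 m[φ1→H] = [5, 3]
r1 m[φ1→Q] = [3, 3]
r1 m[φ2→H] = [5, 2]
r1 m[φ2→E] = [2, 2]
r1 m[φ2→P] = [2, 2]
r1 m[φ3→E] = [3, 2]
r1 m[H→φ0] = [0, 0]
r1 m[H→φ1] = [0, 0]
r1 m[H→φ2] = [0, 0]
r1 m[E→φ2] = [0, 0]
r1 m[E→φ3] = [0, 0]
r1 m[P→φ2] = [0, 0]
r1 m[K→φ0] = [0, 0]
r1 m[Q→φ1] = [0, 0]
r2 m[φ0→H] = [1, 2]
r2 m[φ0→K] = [1, 2]
r2 m[φ1→H] = [5, 3]
r2 m[φ1→Q] = [3, 3]
r2 m[φ2→H] = [5, 2]
r2 m[φ2→E] = [2, 2]
r2 m[φ2→P] = [2, 2]
r2 m[φ3→E] = [3, 2]
r2 m[H→φ0] = [10, 5]
r2 m[H→φ1] = [6, 4]
r2 m[H→φ2] = [6, 5]
r2 m[E→φ2] = [3, 2]
r2 m[E→φ3] = [2, 2]
r2 m[P→φ2] = [0, 0]
r2 m[K→φ0] = [0, 0]
r2 m[Q→φ1] = [0, 0]
r3 m[φ0→H] = [1, 2]
r3 m[φ0→K] = [11, 7]
r3 m[φ1→H] = [5, 3]
r3 m[φ1→Q] = [7, 7]
r3 m[φ2→H] = [7, 4]
r3 m[φ2→E] = [7, 7]
r3 m[φ2→P] = [9, 10]
r3 m[φ3→E] = [3, 2]
r3 m[H→φ0] = [10, 5]
r3 m[H→φ1] = [6, 4]
r3 m[H→φ2] = [6, 5]
r3 m[E→φ2] = [3, 2]
r3 m[E→φ3] = [2, 2]
r3 m[P→φ2] = [0, 0]
r3 m[K→φ0] = [0, 0]
r3 m[Q→φ1] = [0, 0]
r4 m[φ0→H] = [1, 2]
r4 m[φ0→K] = [11, 7]
r4 m[φ1→H] = [5, 3]
r4 m[φ1→Q] = [7, 7]
r4 m[φ2→H] = [7, 4]
r4 m[φ2→E] = [7, 7]
r4 m[φ2→P] = [9, 10]
r4 m[φ3→E] = [3, 2]
r4 m[H→φ0] = [12, 7]
r4 m[H→φ1] = [8, 6]
r4 m[H→φ2] = [6, 5]
r4 m[E→φ2] = [3, 2]
r4 m[E→φ3] = [7, 7]
r4 m[P→φ2] = [0, 0]
r4 m[K→φ0] = [0, 0]
r4 m[Q→φ1] = [0, 0]
r5 m[φ0→H] = [1, 2]
r5 m[φ0→K] = [13, 9]
r5 m[φ1→H] = [5, 3]
r5 m[φ1→Q] = [9, 9]
r5 m[φ2→H] = [7, 4]
r5 m[φ2→E] = [7, 7]
r5 m[φ2→P] = [9, 10]
r5 m[φ3→E] = [3, 2]
r5 m[H→φ0] = [12, 7]
r5 m[H→φ1] = [8, 6]
r5 m[H→φ2] = [6, 5]
r5 m[E→φ2] = [3, 2]
r5 m[E→φ3] = [7, 7]
r5 m[P→φ2] = [0, 0]
r5 m[K→φ0] = [0, 0]
r5 m[Q→φ1] = [0, 0]
r6 m[φ0→H] = [1, 2]
r6 m[φ0→K] = [13, 9]
r6 m[φ1→H] = [5, 3]
r6 m[φ1→Q] = [9, 9]
r6 m[φ2→H] = [7, 4]
r6 m[φ2→E] = [7, 7]
r6 m[φ2→P] = [9, 10]
r6 m[φ3→E] = [3, 2]
r6 m[H→φ0] = [12, 7]
r6 m[H→φ1] = [8, 6]
r6 m[H→φ2] = [6, 5]
r6 m[E→φ2] = [3, 2]
r6 m[E→φ3] = [7, 7]
r6 m[P→φ2] = [0, 0]
r6 m[K→φ0] = [0, 0]
r6 m[Q→φ1] = [0, 0]
fixed point reached at round 6
b[K] = ⊗ incoming = [13, 9]

b[K] = [13, 9]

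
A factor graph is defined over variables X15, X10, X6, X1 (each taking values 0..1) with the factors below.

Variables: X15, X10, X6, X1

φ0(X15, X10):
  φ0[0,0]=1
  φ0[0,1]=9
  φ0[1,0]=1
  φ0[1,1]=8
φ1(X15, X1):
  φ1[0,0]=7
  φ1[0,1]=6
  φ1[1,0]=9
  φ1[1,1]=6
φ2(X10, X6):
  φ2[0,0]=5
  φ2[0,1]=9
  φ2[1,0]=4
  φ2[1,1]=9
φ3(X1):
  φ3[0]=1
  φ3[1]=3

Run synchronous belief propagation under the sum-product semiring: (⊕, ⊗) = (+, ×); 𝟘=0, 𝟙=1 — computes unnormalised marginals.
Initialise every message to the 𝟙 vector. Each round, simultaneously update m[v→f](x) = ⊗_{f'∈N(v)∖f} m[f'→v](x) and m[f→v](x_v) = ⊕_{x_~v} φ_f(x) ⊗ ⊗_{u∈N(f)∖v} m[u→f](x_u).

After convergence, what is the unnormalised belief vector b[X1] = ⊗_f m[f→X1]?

init: all messages = 𝟙 over 2 values
r1 m[φ0→X15] = [10, 9]
r1 m[φ0→X10] = [2, 17]
r1 m[φ1→X15] = [13, 15]
r1 m[φ1→X1] = [16, 12]
r1 m[φ2→X10] = [14, 13]
r1 m[φ2→X6] = [9, 18]
r1 m[φ3→X1] = [1, 3]
r1 m[X15→φ0] = [1, 1]
r1 m[X15→φ1] = [1, 1]
r1 m[X10→φ0] = [1, 1]
r1 m[X10→φ2] = [1, 1]
r1 m[X6→φ2] = [1, 1]
r1 m[X1→φ1] = [1, 1]
r1 m[X1→φ3] = [1, 1]
r2 m[φ0→X15] = [10, 9]
r2 m[φ0→X10] = [2, 17]
r2 m[φ1→X15] = [13, 15]
r2 m[φ1→X1] = [16, 12]
r2 m[φ2→X10] = [14, 13]
r2 m[φ2→X6] = [9, 18]
r2 m[φ3→X1] = [1, 3]
r2 m[X15→φ0] = [13, 15]
r2 m[X15→φ1] = [10, 9]
r2 m[X10→φ0] = [14, 13]
r2 m[X10→φ2] = [2, 17]
r2 m[X6→φ2] = [1, 1]
r2 m[X1→φ1] = [1, 3]
r2 m[X1→φ3] = [16, 12]
r3 m[φ0→X15] = [131, 118]
r3 m[φ0→X10] = [28, 237]
r3 m[φ1→X15] = [25, 27]
r3 m[φ1→X1] = [151, 114]
r3 m[φ2→X10] = [14, 13]
r3 m[φ2→X6] = [78, 171]
r3 m[φ3→X1] = [1, 3]
r3 m[X15→φ0] = [13, 15]
r3 m[X15→φ1] = [10, 9]
r3 m[X10→φ0] = [14, 13]
r3 m[X10→φ2] = [2, 17]
r3 m[X6→φ2] = [1, 1]
r3 m[X1→φ1] = [1, 3]
r3 m[X1→φ3] = [16, 12]
r4 m[φ0→X15] = [131, 118]
r4 m[φ0→X10] = [28, 237]
r4 m[φ1→X15] = [25, 27]
r4 m[φ1→X1] = [151, 114]
r4 m[φ2→X10] = [14, 13]
r4 m[φ2→X6] = [78, 171]
r4 m[φ3→X1] = [1, 3]
r4 m[X15→φ0] = [25, 27]
r4 m[X15→φ1] = [131, 118]
r4 m[X10→φ0] = [14, 13]
r4 m[X10→φ2] = [28, 237]
r4 m[X6→φ2] = [1, 1]
r4 m[X1→φ1] = [1, 3]
r4 m[X1→φ3] = [151, 114]
r5 m[φ0→X15] = [131, 118]
r5 m[φ0→X10] = [52, 441]
r5 m[φ1→X15] = [25, 27]
r5 m[φ1→X1] = [1979, 1494]
r5 m[φ2→X10] = [14, 13]
r5 m[φ2→X6] = [1088, 2385]
r5 m[φ3→X1] = [1, 3]
r5 m[X15→φ0] = [25, 27]
r5 m[X15→φ1] = [131, 118]
r5 m[X10→φ0] = [14, 13]
r5 m[X10→φ2] = [28, 237]
r5 m[X6→φ2] = [1, 1]
r5 m[X1→φ1] = [1, 3]
r5 m[X1→φ3] = [151, 114]
r6 m[φ0→X15] = [131, 118]
r6 m[φ0→X10] = [52, 441]
r6 m[φ1→X15] = [25, 27]
r6 m[φ1→X1] = [1979, 1494]
r6 m[φ2→X10] = [14, 13]
r6 m[φ2→X6] = [1088, 2385]
r6 m[φ3→X1] = [1, 3]
r6 m[X15→φ0] = [25, 27]
r6 m[X15→φ1] = [131, 118]
r6 m[X10→φ0] = [14, 13]
r6 m[X10→φ2] = [52, 441]
r6 m[X6→φ2] = [1, 1]
r6 m[X1→φ1] = [1, 3]
r6 m[X1→φ3] = [1979, 1494]
r7 m[φ0→X15] = [131, 118]
r7 m[φ0→X10] = [52, 441]
r7 m[φ1→X15] = [25, 27]
r7 m[φ1→X1] = [1979, 1494]
r7 m[φ2→X10] = [14, 13]
r7 m[φ2→X6] = [2024, 4437]
r7 m[φ3→X1] = [1, 3]
r7 m[X15→φ0] = [25, 27]
r7 m[X15→φ1] = [131, 118]
r7 m[X10→φ0] = [14, 13]
r7 m[X10→φ2] = [52, 441]
r7 m[X6→φ2] = [1, 1]
r7 m[X1→φ1] = [1, 3]
r7 m[X1→φ3] = [1979, 1494]
r8 m[φ0→X15] = [131, 118]
r8 m[φ0→X10] = [52, 441]
r8 m[φ1→X15] = [25, 27]
r8 m[φ1→X1] = [1979, 1494]
r8 m[φ2→X10] = [14, 13]
r8 m[φ2→X6] = [2024, 4437]
r8 m[φ3→X1] = [1, 3]
r8 m[X15→φ0] = [25, 27]
r8 m[X15→φ1] = [131, 118]
r8 m[X10→φ0] = [14, 13]
r8 m[X10→φ2] = [52, 441]
r8 m[X6→φ2] = [1, 1]
r8 m[X1→φ1] = [1, 3]
r8 m[X1→φ3] = [1979, 1494]
fixed point reached at round 8
b[X1] = ⊗ incoming = [1979, 4482]

b[X1] = [1979, 4482]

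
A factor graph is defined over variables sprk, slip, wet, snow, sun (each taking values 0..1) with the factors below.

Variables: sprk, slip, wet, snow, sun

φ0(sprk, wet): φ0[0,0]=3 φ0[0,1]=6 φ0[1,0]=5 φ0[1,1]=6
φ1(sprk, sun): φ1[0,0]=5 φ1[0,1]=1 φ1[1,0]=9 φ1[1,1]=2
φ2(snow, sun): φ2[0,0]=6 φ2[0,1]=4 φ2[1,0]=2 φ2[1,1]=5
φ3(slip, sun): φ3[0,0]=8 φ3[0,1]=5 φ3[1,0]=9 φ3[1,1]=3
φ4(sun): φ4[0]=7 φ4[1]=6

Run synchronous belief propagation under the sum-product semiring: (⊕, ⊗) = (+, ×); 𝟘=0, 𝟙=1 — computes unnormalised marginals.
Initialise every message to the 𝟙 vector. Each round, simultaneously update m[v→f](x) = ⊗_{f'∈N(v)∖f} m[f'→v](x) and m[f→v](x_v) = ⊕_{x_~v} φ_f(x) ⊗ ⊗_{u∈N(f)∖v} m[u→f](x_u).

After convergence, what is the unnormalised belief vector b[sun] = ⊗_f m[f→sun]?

b[sun] = [137088, 13392]

init: all messages = 𝟙 over 2 values
r1 m[φ0→sprk] = [9, 11]
r1 m[φ0→wet] = [8, 12]
r1 m[φ1→sprk] = [6, 11]
r1 m[φ1→sun] = [14, 3]
r1 m[φ2→snow] = [10, 7]
r1 m[φ2→sun] = [8, 9]
r1 m[φ3→slip] = [13, 12]
r1 m[φ3→sun] = [17, 8]
r1 m[φ4→sun] = [7, 6]
r1 m[sprk→φ0] = [1, 1]
r1 m[sprk→φ1] = [1, 1]
r1 m[slip→φ3] = [1, 1]
r1 m[wet→φ0] = [1, 1]
r1 m[snow→φ2] = [1, 1]
r1 m[sun→φ1] = [1, 1]
r1 m[sun→φ2] = [1, 1]
r1 m[sun→φ3] = [1, 1]
r1 m[sun→φ4] = [1, 1]
r2 m[φ0→sprk] = [9, 11]
r2 m[φ0→wet] = [8, 12]
r2 m[φ1→sprk] = [6, 11]
r2 m[φ1→sun] = [14, 3]
r2 m[φ2→snow] = [10, 7]
r2 m[φ2→sun] = [8, 9]
r2 m[φ3→slip] = [13, 12]
r2 m[φ3→sun] = [17, 8]
r2 m[φ4→sun] = [7, 6]
r2 m[sprk→φ0] = [6, 11]
r2 m[sprk→φ1] = [9, 11]
r2 m[slip→φ3] = [1, 1]
r2 m[wet→φ0] = [1, 1]
r2 m[snow→φ2] = [1, 1]
r2 m[sun→φ1] = [952, 432]
r2 m[sun→φ2] = [1666, 144]
r2 m[sun→φ3] = [784, 162]
r2 m[sun→φ4] = [1904, 216]
r3 m[φ0→sprk] = [9, 11]
r3 m[φ0→wet] = [73, 102]
r3 m[φ1→sprk] = [5192, 9432]
r3 m[φ1→sun] = [144, 31]
r3 m[φ2→snow] = [10572, 4052]
r3 m[φ2→sun] = [8, 9]
r3 m[φ3→slip] = [7082, 7542]
r3 m[φ3→sun] = [17, 8]
r3 m[φ4→sun] = [7, 6]
r3 m[sprk→φ0] = [6, 11]
r3 m[sprk→φ1] = [9, 11]
r3 m[slip→φ3] = [1, 1]
r3 m[wet→φ0] = [1, 1]
r3 m[snow→φ2] = [1, 1]
r3 m[sun→φ1] = [952, 432]
r3 m[sun→φ2] = [1666, 144]
r3 m[sun→φ3] = [784, 162]
r3 m[sun→φ4] = [1904, 216]
r4 m[φ0→sprk] = [9, 11]
r4 m[φ0→wet] = [73, 102]
r4 m[φ1→sprk] = [5192, 9432]
r4 m[φ1→sun] = [144, 31]
r4 m[φ2→snow] = [10572, 4052]
r4 m[φ2→sun] = [8, 9]
r4 m[φ3→slip] = [7082, 7542]
r4 m[φ3→sun] = [17, 8]
r4 m[φ4→sun] = [7, 6]
r4 m[sprk→φ0] = [5192, 9432]
r4 m[sprk→φ1] = [9, 11]
r4 m[slip→φ3] = [1, 1]
r4 m[wet→φ0] = [1, 1]
r4 m[snow→φ2] = [1, 1]
r4 m[sun→φ1] = [952, 432]
r4 m[sun→φ2] = [17136, 1488]
r4 m[sun→φ3] = [8064, 1674]
r4 m[sun→φ4] = [19584, 2232]
r5 m[φ0→sprk] = [9, 11]
r5 m[φ0→wet] = [62736, 87744]
r5 m[φ1→sprk] = [5192, 9432]
r5 m[φ1→sun] = [144, 31]
r5 m[φ2→snow] = [108768, 41712]
r5 m[φ2→sun] = [8, 9]
r5 m[φ3→slip] = [72882, 77598]
r5 m[φ3→sun] = [17, 8]
r5 m[φ4→sun] = [7, 6]
r5 m[sprk→φ0] = [5192, 9432]
r5 m[sprk→φ1] = [9, 11]
r5 m[slip→φ3] = [1, 1]
r5 m[wet→φ0] = [1, 1]
r5 m[snow→φ2] = [1, 1]
r5 m[sun→φ1] = [952, 432]
r5 m[sun→φ2] = [17136, 1488]
r5 m[sun→φ3] = [8064, 1674]
r5 m[sun→φ4] = [19584, 2232]
r6 m[φ0→sprk] = [9, 11]
r6 m[φ0→wet] = [62736, 87744]
r6 m[φ1→sprk] = [5192, 9432]
r6 m[φ1→sun] = [144, 31]
r6 m[φ2→snow] = [108768, 41712]
r6 m[φ2→sun] = [8, 9]
r6 m[φ3→slip] = [72882, 77598]
r6 m[φ3→sun] = [17, 8]
r6 m[φ4→sun] = [7, 6]
r6 m[sprk→φ0] = [5192, 9432]
r6 m[sprk→φ1] = [9, 11]
r6 m[slip→φ3] = [1, 1]
r6 m[wet→φ0] = [1, 1]
r6 m[snow→φ2] = [1, 1]
r6 m[sun→φ1] = [952, 432]
r6 m[sun→φ2] = [17136, 1488]
r6 m[sun→φ3] = [8064, 1674]
r6 m[sun→φ4] = [19584, 2232]
fixed point reached at round 6
b[sun] = ⊗ incoming = [137088, 13392]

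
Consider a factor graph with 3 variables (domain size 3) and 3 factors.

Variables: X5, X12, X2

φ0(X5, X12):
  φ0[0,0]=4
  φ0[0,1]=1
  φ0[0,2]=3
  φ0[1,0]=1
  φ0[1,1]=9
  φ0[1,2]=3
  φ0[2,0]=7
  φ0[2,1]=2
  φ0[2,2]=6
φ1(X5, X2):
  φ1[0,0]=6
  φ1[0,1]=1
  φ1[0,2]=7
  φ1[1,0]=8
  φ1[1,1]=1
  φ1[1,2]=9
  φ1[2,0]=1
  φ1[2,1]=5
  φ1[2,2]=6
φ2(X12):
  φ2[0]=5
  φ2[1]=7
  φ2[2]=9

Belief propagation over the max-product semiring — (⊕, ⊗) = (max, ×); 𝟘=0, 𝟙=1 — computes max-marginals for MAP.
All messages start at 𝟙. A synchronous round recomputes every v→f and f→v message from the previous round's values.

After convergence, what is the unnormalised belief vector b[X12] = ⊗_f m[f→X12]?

b[X12] = [210, 567, 324]

init: all messages = 𝟙 over 3 values
r1 m[φ0→X5] = [4, 9, 7]
r1 m[φ0→X12] = [7, 9, 6]
r1 m[φ1→X5] = [7, 9, 6]
r1 m[φ1→X2] = [8, 5, 9]
r1 m[φ2→X12] = [5, 7, 9]
r1 m[X5→φ0] = [1, 1, 1]
r1 m[X5→φ1] = [1, 1, 1]
r1 m[X12→φ0] = [1, 1, 1]
r1 m[X12→φ2] = [1, 1, 1]
r1 m[X2→φ1] = [1, 1, 1]
r2 m[φ0→X5] = [4, 9, 7]
r2 m[φ0→X12] = [7, 9, 6]
r2 m[φ1→X5] = [7, 9, 6]
r2 m[φ1→X2] = [8, 5, 9]
r2 m[φ2→X12] = [5, 7, 9]
r2 m[X5→φ0] = [7, 9, 6]
r2 m[X5→φ1] = [4, 9, 7]
r2 m[X12→φ0] = [5, 7, 9]
r2 m[X12→φ2] = [7, 9, 6]
r2 m[X2→φ1] = [1, 1, 1]
r3 m[φ0→X5] = [27, 63, 54]
r3 m[φ0→X12] = [42, 81, 36]
r3 m[φ1→X5] = [7, 9, 6]
r3 m[φ1→X2] = [72, 35, 81]
r3 m[φ2→X12] = [5, 7, 9]
r3 m[X5→φ0] = [7, 9, 6]
r3 m[X5→φ1] = [4, 9, 7]
r3 m[X12→φ0] = [5, 7, 9]
r3 m[X12→φ2] = [7, 9, 6]
r3 m[X2→φ1] = [1, 1, 1]
r4 m[φ0→X5] = [27, 63, 54]
r4 m[φ0→X12] = [42, 81, 36]
r4 m[φ1→X5] = [7, 9, 6]
r4 m[φ1→X2] = [72, 35, 81]
r4 m[φ2→X12] = [5, 7, 9]
r4 m[X5→φ0] = [7, 9, 6]
r4 m[X5→φ1] = [27, 63, 54]
r4 m[X12→φ0] = [5, 7, 9]
r4 m[X12→φ2] = [42, 81, 36]
r4 m[X2→φ1] = [1, 1, 1]
r5 m[φ0→X5] = [27, 63, 54]
r5 m[φ0→X12] = [42, 81, 36]
r5 m[φ1→X5] = [7, 9, 6]
r5 m[φ1→X2] = [504, 270, 567]
r5 m[φ2→X12] = [5, 7, 9]
r5 m[X5→φ0] = [7, 9, 6]
r5 m[X5→φ1] = [27, 63, 54]
r5 m[X12→φ0] = [5, 7, 9]
r5 m[X12→φ2] = [42, 81, 36]
r5 m[X2→φ1] = [1, 1, 1]
r6 m[φ0→X5] = [27, 63, 54]
r6 m[φ0→X12] = [42, 81, 36]
r6 m[φ1→X5] = [7, 9, 6]
r6 m[φ1→X2] = [504, 270, 567]
r6 m[φ2→X12] = [5, 7, 9]
r6 m[X5→φ0] = [7, 9, 6]
r6 m[X5→φ1] = [27, 63, 54]
r6 m[X12→φ0] = [5, 7, 9]
r6 m[X12→φ2] = [42, 81, 36]
r6 m[X2→φ1] = [1, 1, 1]
fixed point reached at round 6
b[X12] = ⊗ incoming = [210, 567, 324]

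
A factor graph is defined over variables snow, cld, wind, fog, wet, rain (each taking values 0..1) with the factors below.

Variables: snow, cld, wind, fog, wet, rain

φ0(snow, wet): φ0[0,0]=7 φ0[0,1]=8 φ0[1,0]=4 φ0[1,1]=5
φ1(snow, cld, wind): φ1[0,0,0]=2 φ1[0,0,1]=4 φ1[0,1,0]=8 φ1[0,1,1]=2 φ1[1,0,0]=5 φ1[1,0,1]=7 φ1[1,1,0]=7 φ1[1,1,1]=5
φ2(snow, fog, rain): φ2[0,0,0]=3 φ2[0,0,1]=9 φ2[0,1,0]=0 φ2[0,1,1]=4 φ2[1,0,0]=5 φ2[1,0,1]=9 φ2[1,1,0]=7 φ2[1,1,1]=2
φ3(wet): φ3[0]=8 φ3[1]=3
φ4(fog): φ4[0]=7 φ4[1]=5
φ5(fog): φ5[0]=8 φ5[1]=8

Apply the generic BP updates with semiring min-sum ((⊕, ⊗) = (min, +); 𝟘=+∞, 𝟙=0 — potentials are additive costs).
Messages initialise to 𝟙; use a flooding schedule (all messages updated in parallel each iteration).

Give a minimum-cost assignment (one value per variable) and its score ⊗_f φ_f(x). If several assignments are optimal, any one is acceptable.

assignment: (snow=0, cld=0, wind=0, fog=1, wet=1, rain=0); score = 26

init: all messages = 𝟙 over 2 values
r1 m[φ0→snow] = [7, 4]
r1 m[φ0→wet] = [4, 5]
r1 m[φ1→snow] = [2, 5]
r1 m[φ1→cld] = [2, 2]
r1 m[φ1→wind] = [2, 2]
r1 m[φ2→snow] = [0, 2]
r1 m[φ2→fog] = [3, 0]
r1 m[φ2→rain] = [0, 2]
r1 m[φ3→wet] = [8, 3]
r1 m[φ4→fog] = [7, 5]
r1 m[φ5→fog] = [8, 8]
r1 m[snow→φ0] = [0, 0]
r1 m[snow→φ1] = [0, 0]
r1 m[snow→φ2] = [0, 0]
r1 m[cld→φ1] = [0, 0]
r1 m[wind→φ1] = [0, 0]
r1 m[fog→φ2] = [0, 0]
r1 m[fog→φ4] = [0, 0]
r1 m[fog→φ5] = [0, 0]
r1 m[wet→φ0] = [0, 0]
r1 m[wet→φ3] = [0, 0]
r1 m[rain→φ2] = [0, 0]
r2 m[φ0→snow] = [7, 4]
r2 m[φ0→wet] = [4, 5]
r2 m[φ1→snow] = [2, 5]
r2 m[φ1→cld] = [2, 2]
r2 m[φ1→wind] = [2, 2]
r2 m[φ2→snow] = [0, 2]
r2 m[φ2→fog] = [3, 0]
r2 m[φ2→rain] = [0, 2]
r2 m[φ3→wet] = [8, 3]
r2 m[φ4→fog] = [7, 5]
r2 m[φ5→fog] = [8, 8]
r2 m[snow→φ0] = [2, 7]
r2 m[snow→φ1] = [7, 6]
r2 m[snow→φ2] = [9, 9]
r2 m[cld→φ1] = [0, 0]
r2 m[wind→φ1] = [0, 0]
r2 m[fog→φ2] = [15, 13]
r2 m[fog→φ4] = [11, 8]
r2 m[fog→φ5] = [10, 5]
r2 m[wet→φ0] = [8, 3]
r2 m[wet→φ3] = [4, 5]
r2 m[rain→φ2] = [0, 0]
r3 m[φ0→snow] = [11, 8]
r3 m[φ0→wet] = [9, 10]
r3 m[φ1→snow] = [2, 5]
r3 m[φ1→cld] = [9, 9]
r3 m[φ1→wind] = [9, 9]
r3 m[φ2→snow] = [13, 15]
r3 m[φ2→fog] = [12, 9]
r3 m[φ2→rain] = [22, 24]
r3 m[φ3→wet] = [8, 3]
r3 m[φ4→fog] = [7, 5]
r3 m[φ5→fog] = [8, 8]
r3 m[snow→φ0] = [2, 7]
r3 m[snow→φ1] = [7, 6]
r3 m[snow→φ2] = [9, 9]
r3 m[cld→φ1] = [0, 0]
r3 m[wind→φ1] = [0, 0]
r3 m[fog→φ2] = [15, 13]
r3 m[fog→φ4] = [11, 8]
r3 m[fog→φ5] = [10, 5]
r3 m[wet→φ0] = [8, 3]
r3 m[wet→φ3] = [4, 5]
r3 m[rain→φ2] = [0, 0]
r4 m[φ0→snow] = [11, 8]
r4 m[φ0→wet] = [9, 10]
r4 m[φ1→snow] = [2, 5]
r4 m[φ1→cld] = [9, 9]
r4 m[φ1→wind] = [9, 9]
r4 m[φ2→snow] = [13, 15]
r4 m[φ2→fog] = [12, 9]
r4 m[φ2→rain] = [22, 24]
r4 m[φ3→wet] = [8, 3]
r4 m[φ4→fog] = [7, 5]
r4 m[φ5→fog] = [8, 8]
r4 m[snow→φ0] = [15, 20]
r4 m[snow→φ1] = [24, 23]
r4 m[snow→φ2] = [13, 13]
r4 m[cld→φ1] = [0, 0]
r4 m[wind→φ1] = [0, 0]
r4 m[fog→φ2] = [15, 13]
r4 m[fog→φ4] = [20, 17]
r4 m[fog→φ5] = [19, 14]
r4 m[wet→φ0] = [8, 3]
r4 m[wet→φ3] = [9, 10]
r4 m[rain→φ2] = [0, 0]
r5 m[φ0→snow] = [11, 8]
r5 m[φ0→wet] = [22, 23]
r5 m[φ1→snow] = [2, 5]
r5 m[φ1→cld] = [26, 26]
r5 m[φ1→wind] = [26, 26]
r5 m[φ2→snow] = [13, 15]
r5 m[φ2→fog] = [16, 13]
r5 m[φ2→rain] = [26, 28]
r5 m[φ3→wet] = [8, 3]
r5 m[φ4→fog] = [7, 5]
r5 m[φ5→fog] = [8, 8]
r5 m[snow→φ0] = [15, 20]
r5 m[snow→φ1] = [24, 23]
r5 m[snow→φ2] = [13, 13]
r5 m[cld→φ1] = [0, 0]
r5 m[wind→φ1] = [0, 0]
r5 m[fog→φ2] = [15, 13]
r5 m[fog→φ4] = [20, 17]
r5 m[fog→φ5] = [19, 14]
r5 m[wet→φ0] = [8, 3]
r5 m[wet→φ3] = [9, 10]
r5 m[rain→φ2] = [0, 0]
r6 m[φ0→snow] = [11, 8]
r6 m[φ0→wet] = [22, 23]
r6 m[φ1→snow] = [2, 5]
r6 m[φ1→cld] = [26, 26]
r6 m[φ1→wind] = [26, 26]
r6 m[φ2→snow] = [13, 15]
r6 m[φ2→fog] = [16, 13]
r6 m[φ2→rain] = [26, 28]
r6 m[φ3→wet] = [8, 3]
r6 m[φ4→fog] = [7, 5]
r6 m[φ5→fog] = [8, 8]
r6 m[snow→φ0] = [15, 20]
r6 m[snow→φ1] = [24, 23]
r6 m[snow→φ2] = [13, 13]
r6 m[cld→φ1] = [0, 0]
r6 m[wind→φ1] = [0, 0]
r6 m[fog→φ2] = [15, 13]
r6 m[fog→φ4] = [24, 21]
r6 m[fog→φ5] = [23, 18]
r6 m[wet→φ0] = [8, 3]
r6 m[wet→φ3] = [22, 23]
r6 m[rain→φ2] = [0, 0]
r7 m[φ0→snow] = [11, 8]
r7 m[φ0→wet] = [22, 23]
r7 m[φ1→snow] = [2, 5]
r7 m[φ1→cld] = [26, 26]
r7 m[φ1→wind] = [26, 26]
r7 m[φ2→snow] = [13, 15]
r7 m[φ2→fog] = [16, 13]
r7 m[φ2→rain] = [26, 28]
r7 m[φ3→wet] = [8, 3]
r7 m[φ4→fog] = [7, 5]
r7 m[φ5→fog] = [8, 8]
r7 m[snow→φ0] = [15, 20]
r7 m[snow→φ1] = [24, 23]
r7 m[snow→φ2] = [13, 13]
r7 m[cld→φ1] = [0, 0]
r7 m[wind→φ1] = [0, 0]
r7 m[fog→φ2] = [15, 13]
r7 m[fog→φ4] = [24, 21]
r7 m[fog→φ5] = [23, 18]
r7 m[wet→φ0] = [8, 3]
r7 m[wet→φ3] = [22, 23]
r7 m[rain→φ2] = [0, 0]
fixed point reached at round 7
traceback from snow: (snow=0, cld=0, wind=0, fog=1, wet=1, rain=0), score=26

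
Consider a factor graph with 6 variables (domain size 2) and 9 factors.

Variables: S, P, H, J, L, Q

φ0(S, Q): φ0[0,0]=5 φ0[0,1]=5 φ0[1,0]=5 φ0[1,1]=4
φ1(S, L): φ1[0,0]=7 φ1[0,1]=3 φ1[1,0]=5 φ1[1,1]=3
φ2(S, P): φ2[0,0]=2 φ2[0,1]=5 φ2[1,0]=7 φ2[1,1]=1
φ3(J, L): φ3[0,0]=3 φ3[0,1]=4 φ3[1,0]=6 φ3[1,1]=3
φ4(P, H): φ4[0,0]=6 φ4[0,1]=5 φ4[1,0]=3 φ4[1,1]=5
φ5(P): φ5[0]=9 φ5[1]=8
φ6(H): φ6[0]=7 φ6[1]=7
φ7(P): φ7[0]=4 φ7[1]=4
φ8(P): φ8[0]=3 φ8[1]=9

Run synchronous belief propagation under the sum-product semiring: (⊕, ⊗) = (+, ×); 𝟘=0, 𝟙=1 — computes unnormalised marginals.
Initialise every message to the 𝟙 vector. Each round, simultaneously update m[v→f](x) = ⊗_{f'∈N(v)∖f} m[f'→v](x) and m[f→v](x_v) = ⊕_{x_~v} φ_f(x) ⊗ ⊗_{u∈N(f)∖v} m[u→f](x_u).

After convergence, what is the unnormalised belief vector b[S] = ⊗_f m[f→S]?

init: all messages = 𝟙 over 2 values
r1 m[φ0→S] = [10, 9]
r1 m[φ0→Q] = [10, 9]
r1 m[φ1→S] = [10, 8]
r1 m[φ1→L] = [12, 6]
r1 m[φ2→S] = [7, 8]
r1 m[φ2→P] = [9, 6]
r1 m[φ3→J] = [7, 9]
r1 m[φ3→L] = [9, 7]
r1 m[φ4→P] = [11, 8]
r1 m[φ4→H] = [9, 10]
r1 m[φ5→P] = [9, 8]
r1 m[φ6→H] = [7, 7]
r1 m[φ7→P] = [4, 4]
r1 m[φ8→P] = [3, 9]
r1 m[S→φ0] = [1, 1]
r1 m[S→φ1] = [1, 1]
r1 m[S→φ2] = [1, 1]
r1 m[P→φ2] = [1, 1]
r1 m[P→φ4] = [1, 1]
r1 m[P→φ5] = [1, 1]
r1 m[P→φ7] = [1, 1]
r1 m[P→φ8] = [1, 1]
r1 m[H→φ4] = [1, 1]
r1 m[H→φ6] = [1, 1]
r1 m[J→φ3] = [1, 1]
r1 m[L→φ1] = [1, 1]
r1 m[L→φ3] = [1, 1]
r1 m[Q→φ0] = [1, 1]
r2 m[φ0→S] = [10, 9]
r2 m[φ0→Q] = [10, 9]
r2 m[φ1→S] = [10, 8]
r2 m[φ1→L] = [12, 6]
r2 m[φ2→S] = [7, 8]
r2 m[φ2→P] = [9, 6]
r2 m[φ3→J] = [7, 9]
r2 m[φ3→L] = [9, 7]
r2 m[φ4→P] = [11, 8]
r2 m[φ4→H] = [9, 10]
r2 m[φ5→P] = [9, 8]
r2 m[φ6→H] = [7, 7]
r2 m[φ7→P] = [4, 4]
r2 m[φ8→P] = [3, 9]
r2 m[S→φ0] = [70, 64]
r2 m[S→φ1] = [70, 72]
r2 m[S→φ2] = [100, 72]
r2 m[P→φ2] = [1188, 2304]
r2 m[P→φ4] = [972, 1728]
r2 m[P→φ5] = [1188, 1728]
r2 m[P→φ7] = [2673, 3456]
r2 m[P→φ8] = [3564, 1536]
r2 m[H→φ4] = [7, 7]
r2 m[H→φ6] = [9, 10]
r2 m[J→φ3] = [1, 1]
r2 m[L→φ1] = [9, 7]
r2 m[L→φ3] = [12, 6]
r2 m[Q→φ0] = [1, 1]
r3 m[φ0→S] = [10, 9]
r3 m[φ0→Q] = [670, 606]
r3 m[φ1→S] = [84, 66]
r3 m[φ1→L] = [850, 426]
r3 m[φ2→S] = [13896, 10620]
r3 m[φ2→P] = [704, 572]
r3 m[φ3→J] = [60, 90]
r3 m[φ3→L] = [9, 7]
r3 m[φ4→P] = [77, 56]
r3 m[φ4→H] = [11016, 13500]
r3 m[φ5→P] = [9, 8]
r3 m[φ6→H] = [7, 7]
r3 m[φ7→P] = [4, 4]
r3 m[φ8→P] = [3, 9]
r3 m[S→φ0] = [70, 64]
r3 m[S→φ1] = [70, 72]
r3 m[S→φ2] = [100, 72]
r3 m[P→φ2] = [1188, 2304]
r3 m[P→φ4] = [972, 1728]
r3 m[P→φ5] = [1188, 1728]
r3 m[P→φ7] = [2673, 3456]
r3 m[P→φ8] = [3564, 1536]
r3 m[H→φ4] = [7, 7]
r3 m[H→φ6] = [9, 10]
r3 m[J→φ3] = [1, 1]
r3 m[L→φ1] = [9, 7]
r3 m[L→φ3] = [12, 6]
r3 m[Q→φ0] = [1, 1]
r4 m[φ0→S] = [10, 9]
r4 m[φ0→Q] = [670, 606]
r4 m[φ1→S] = [84, 66]
r4 m[φ1→L] = [850, 426]
r4 m[φ2→S] = [13896, 10620]
r4 m[φ2→P] = [704, 572]
r4 m[φ3→J] = [60, 90]
r4 m[φ3→L] = [9, 7]
r4 m[φ4→P] = [77, 56]
r4 m[φ4→H] = [11016, 13500]
r4 m[φ5→P] = [9, 8]
r4 m[φ6→H] = [7, 7]
r4 m[φ7→P] = [4, 4]
r4 m[φ8→P] = [3, 9]
r4 m[S→φ0] = [1167264, 700920]
r4 m[S→φ1] = [138960, 95580]
r4 m[S→φ2] = [840, 594]
r4 m[P→φ2] = [8316, 16128]
r4 m[P→φ4] = [76032, 164736]
r4 m[P→φ5] = [650496, 1153152]
r4 m[P→φ7] = [1463616, 2306304]
r4 m[P→φ8] = [1951488, 1025024]
r4 m[H→φ4] = [7, 7]
r4 m[H→φ6] = [11016, 13500]
r4 m[J→φ3] = [1, 1]
r4 m[L→φ1] = [9, 7]
r4 m[L→φ3] = [850, 426]
r4 m[Q→φ0] = [1, 1]
r5 m[φ0→S] = [10, 9]
r5 m[φ0→Q] = [9340920, 8640000]
r5 m[φ1→S] = [84, 66]
r5 m[φ1→L] = [1450620, 703620]
r5 m[φ2→S] = [97272, 74340]
r5 m[φ2→P] = [5838, 4794]
r5 m[φ3→J] = [4254, 6378]
r5 m[φ3→L] = [9, 7]
r5 m[φ4→P] = [77, 56]
r5 m[φ4→H] = [950400, 1203840]
r5 m[φ5→P] = [9, 8]
r5 m[φ6→H] = [7, 7]
r5 m[φ7→P] = [4, 4]
r5 m[φ8→P] = [3, 9]
r5 m[S→φ0] = [1167264, 700920]
r5 m[S→φ1] = [138960, 95580]
r5 m[S→φ2] = [840, 594]
r5 m[P→φ2] = [8316, 16128]
r5 m[P→φ4] = [76032, 164736]
r5 m[P→φ5] = [650496, 1153152]
r5 m[P→φ7] = [1463616, 2306304]
r5 m[P→φ8] = [1951488, 1025024]
r5 m[H→φ4] = [7, 7]
r5 m[H→φ6] = [11016, 13500]
r5 m[J→φ3] = [1, 1]
r5 m[L→φ1] = [9, 7]
r5 m[L→φ3] = [850, 426]
r5 m[Q→φ0] = [1, 1]
r6 m[φ0→S] = [10, 9]
r6 m[φ0→Q] = [9340920, 8640000]
r6 m[φ1→S] = [84, 66]
r6 m[φ1→L] = [1450620, 703620]
r6 m[φ2→S] = [97272, 74340]
r6 m[φ2→P] = [5838, 4794]
r6 m[φ3→J] = [4254, 6378]
r6 m[φ3→L] = [9, 7]
r6 m[φ4→P] = [77, 56]
r6 m[φ4→H] = [950400, 1203840]
r6 m[φ5→P] = [9, 8]
r6 m[φ6→H] = [7, 7]
r6 m[φ7→P] = [4, 4]
r6 m[φ8→P] = [3, 9]
r6 m[S→φ0] = [8170848, 4906440]
r6 m[S→φ1] = [972720, 669060]
r6 m[S→φ2] = [840, 594]
r6 m[P→φ2] = [8316, 16128]
r6 m[P→φ4] = [630504, 1380672]
r6 m[P→φ5] = [5394312, 9664704]
r6 m[P→φ7] = [12137202, 19329408]
r6 m[P→φ8] = [16182936, 8590848]
r6 m[H→φ4] = [7, 7]
r6 m[H→φ6] = [950400, 1203840]
r6 m[J→φ3] = [1, 1]
r6 m[L→φ1] = [9, 7]
r6 m[L→φ3] = [1450620, 703620]
r6 m[Q→φ0] = [1, 1]
r7 m[φ0→S] = [10, 9]
r7 m[φ0→Q] = [65386440, 60480000]
r7 m[φ1→S] = [84, 66]
r7 m[φ1→L] = [10154340, 4925340]
r7 m[φ2→S] = [97272, 74340]
r7 m[φ2→P] = [5838, 4794]
r7 m[φ3→J] = [7166340, 10814580]
r7 m[φ3→L] = [9, 7]
r7 m[φ4→P] = [77, 56]
r7 m[φ4→H] = [7925040, 10055880]
r7 m[φ5→P] = [9, 8]
r7 m[φ6→H] = [7, 7]
r7 m[φ7→P] = [4, 4]
r7 m[φ8→P] = [3, 9]
r7 m[S→φ0] = [8170848, 4906440]
r7 m[S→φ1] = [972720, 669060]
r7 m[S→φ2] = [840, 594]
r7 m[P→φ2] = [8316, 16128]
r7 m[P→φ4] = [630504, 1380672]
r7 m[P→φ5] = [5394312, 9664704]
r7 m[P→φ7] = [12137202, 19329408]
r7 m[P→φ8] = [16182936, 8590848]
r7 m[H→φ4] = [7, 7]
r7 m[H→φ6] = [950400, 1203840]
r7 m[J→φ3] = [1, 1]
r7 m[L→φ1] = [9, 7]
r7 m[L→φ3] = [1450620, 703620]
r7 m[Q→φ0] = [1, 1]
r8 m[φ0→S] = [10, 9]
r8 m[φ0→Q] = [65386440, 60480000]
r8 m[φ1→S] = [84, 66]
r8 m[φ1→L] = [10154340, 4925340]
r8 m[φ2→S] = [97272, 74340]
r8 m[φ2→P] = [5838, 4794]
r8 m[φ3→J] = [7166340, 10814580]
r8 m[φ3→L] = [9, 7]
r8 m[φ4→P] = [77, 56]
r8 m[φ4→H] = [7925040, 10055880]
r8 m[φ5→P] = [9, 8]
r8 m[φ6→H] = [7, 7]
r8 m[φ7→P] = [4, 4]
r8 m[φ8→P] = [3, 9]
r8 m[S→φ0] = [8170848, 4906440]
r8 m[S→φ1] = [972720, 669060]
r8 m[S→φ2] = [840, 594]
r8 m[P→φ2] = [8316, 16128]
r8 m[P→φ4] = [630504, 1380672]
r8 m[P→φ5] = [5394312, 9664704]
r8 m[P→φ7] = [12137202, 19329408]
r8 m[P→φ8] = [16182936, 8590848]
r8 m[H→φ4] = [7, 7]
r8 m[H→φ6] = [7925040, 10055880]
r8 m[J→φ3] = [1, 1]
r8 m[L→φ1] = [9, 7]
r8 m[L→φ3] = [10154340, 4925340]
r8 m[Q→φ0] = [1, 1]
r9 m[φ0→S] = [10, 9]
r9 m[φ0→Q] = [65386440, 60480000]
r9 m[φ1→S] = [84, 66]
r9 m[φ1→L] = [10154340, 4925340]
r9 m[φ2→S] = [97272, 74340]
r9 m[φ2→P] = [5838, 4794]
r9 m[φ3→J] = [50164380, 75702060]
r9 m[φ3→L] = [9, 7]
r9 m[φ4→P] = [77, 56]
r9 m[φ4→H] = [7925040, 10055880]
r9 m[φ5→P] = [9, 8]
r9 m[φ6→H] = [7, 7]
r9 m[φ7→P] = [4, 4]
r9 m[φ8→P] = [3, 9]
r9 m[S→φ0] = [8170848, 4906440]
r9 m[S→φ1] = [972720, 669060]
r9 m[S→φ2] = [840, 594]
r9 m[P→φ2] = [8316, 16128]
r9 m[P→φ4] = [630504, 1380672]
r9 m[P→φ5] = [5394312, 9664704]
r9 m[P→φ7] = [12137202, 19329408]
r9 m[P→φ8] = [16182936, 8590848]
r9 m[H→φ4] = [7, 7]
r9 m[H→φ6] = [7925040, 10055880]
r9 m[J→φ3] = [1, 1]
r9 m[L→φ1] = [9, 7]
r9 m[L→φ3] = [10154340, 4925340]
r9 m[Q→φ0] = [1, 1]
r10 m[φ0→S] = [10, 9]
r10 m[φ0→Q] = [65386440, 60480000]
r10 m[φ1→S] = [84, 66]
r10 m[φ1→L] = [10154340, 4925340]
r10 m[φ2→S] = [97272, 74340]
r10 m[φ2→P] = [5838, 4794]
r10 m[φ3→J] = [50164380, 75702060]
r10 m[φ3→L] = [9, 7]
r10 m[φ4→P] = [77, 56]
r10 m[φ4→H] = [7925040, 10055880]
r10 m[φ5→P] = [9, 8]
r10 m[φ6→H] = [7, 7]
r10 m[φ7→P] = [4, 4]
r10 m[φ8→P] = [3, 9]
r10 m[S→φ0] = [8170848, 4906440]
r10 m[S→φ1] = [972720, 669060]
r10 m[S→φ2] = [840, 594]
r10 m[P→φ2] = [8316, 16128]
r10 m[P→φ4] = [630504, 1380672]
r10 m[P→φ5] = [5394312, 9664704]
r10 m[P→φ7] = [12137202, 19329408]
r10 m[P→φ8] = [16182936, 8590848]
r10 m[H→φ4] = [7, 7]
r10 m[H→φ6] = [7925040, 10055880]
r10 m[J→φ3] = [1, 1]
r10 m[L→φ1] = [9, 7]
r10 m[L→φ3] = [10154340, 4925340]
r10 m[Q→φ0] = [1, 1]
fixed point reached at round 10
b[S] = ⊗ incoming = [81708480, 44157960]

b[S] = [81708480, 44157960]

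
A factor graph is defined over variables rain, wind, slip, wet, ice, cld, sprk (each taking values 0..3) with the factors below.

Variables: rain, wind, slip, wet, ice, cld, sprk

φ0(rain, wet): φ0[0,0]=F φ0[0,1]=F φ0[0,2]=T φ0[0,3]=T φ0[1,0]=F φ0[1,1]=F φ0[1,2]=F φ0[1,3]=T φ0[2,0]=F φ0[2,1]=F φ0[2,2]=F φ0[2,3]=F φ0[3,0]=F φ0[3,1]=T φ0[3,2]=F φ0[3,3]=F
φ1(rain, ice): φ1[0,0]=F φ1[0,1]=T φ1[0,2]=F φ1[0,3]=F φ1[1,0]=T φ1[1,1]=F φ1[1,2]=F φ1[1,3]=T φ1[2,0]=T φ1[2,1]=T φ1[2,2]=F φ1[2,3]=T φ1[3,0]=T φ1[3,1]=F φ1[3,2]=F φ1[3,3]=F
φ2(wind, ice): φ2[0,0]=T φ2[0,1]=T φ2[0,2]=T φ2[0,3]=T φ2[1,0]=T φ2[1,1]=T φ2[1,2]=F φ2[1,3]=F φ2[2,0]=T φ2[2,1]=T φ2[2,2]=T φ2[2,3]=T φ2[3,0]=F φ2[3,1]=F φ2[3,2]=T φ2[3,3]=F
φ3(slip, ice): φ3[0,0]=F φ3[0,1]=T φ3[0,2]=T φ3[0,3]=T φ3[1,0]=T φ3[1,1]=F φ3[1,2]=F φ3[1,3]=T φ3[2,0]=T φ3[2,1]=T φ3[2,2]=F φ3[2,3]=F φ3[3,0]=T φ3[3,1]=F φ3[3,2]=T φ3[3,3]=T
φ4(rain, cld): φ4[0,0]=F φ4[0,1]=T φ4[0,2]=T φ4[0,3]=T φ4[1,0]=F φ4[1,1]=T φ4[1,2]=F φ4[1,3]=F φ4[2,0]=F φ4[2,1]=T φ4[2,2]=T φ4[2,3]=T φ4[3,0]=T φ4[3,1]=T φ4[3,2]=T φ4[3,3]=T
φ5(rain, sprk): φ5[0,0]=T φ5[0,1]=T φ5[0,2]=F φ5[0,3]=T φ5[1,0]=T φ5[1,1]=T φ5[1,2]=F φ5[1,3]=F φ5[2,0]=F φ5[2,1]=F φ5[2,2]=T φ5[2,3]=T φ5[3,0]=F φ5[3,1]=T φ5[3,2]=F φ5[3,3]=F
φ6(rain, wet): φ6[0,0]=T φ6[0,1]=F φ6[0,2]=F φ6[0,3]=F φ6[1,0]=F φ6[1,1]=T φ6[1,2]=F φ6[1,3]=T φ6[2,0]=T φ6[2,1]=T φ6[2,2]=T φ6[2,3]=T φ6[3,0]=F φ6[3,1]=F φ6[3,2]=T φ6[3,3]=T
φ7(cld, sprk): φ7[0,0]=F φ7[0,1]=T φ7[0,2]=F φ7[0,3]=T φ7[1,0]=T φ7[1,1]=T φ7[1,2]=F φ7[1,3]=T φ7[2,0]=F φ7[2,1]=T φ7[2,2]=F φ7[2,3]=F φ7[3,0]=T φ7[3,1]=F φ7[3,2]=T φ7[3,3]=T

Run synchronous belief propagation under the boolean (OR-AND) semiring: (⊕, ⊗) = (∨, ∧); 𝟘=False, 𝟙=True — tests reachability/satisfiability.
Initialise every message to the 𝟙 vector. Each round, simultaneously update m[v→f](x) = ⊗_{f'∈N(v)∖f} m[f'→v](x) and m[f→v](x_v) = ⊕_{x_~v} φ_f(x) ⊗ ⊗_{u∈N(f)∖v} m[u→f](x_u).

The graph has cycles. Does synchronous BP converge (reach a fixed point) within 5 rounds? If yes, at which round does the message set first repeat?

init: all messages = 𝟙 over 4 values
r1 m[φ0→rain] = [T, T, F, T]
r1 m[φ0→wet] = [F, T, T, T]
r1 m[φ1→rain] = [T, T, T, T]
r1 m[φ1→ice] = [T, T, F, T]
r1 m[φ2→wind] = [T, T, T, T]
r1 m[φ2→ice] = [T, T, T, T]
r1 m[φ3→slip] = [T, T, T, T]
r1 m[φ3→ice] = [T, T, T, T]
r1 m[φ4→rain] = [T, T, T, T]
r1 m[φ4→cld] = [T, T, T, T]
r1 m[φ5→rain] = [T, T, T, T]
r1 m[φ5→sprk] = [T, T, T, T]
r1 m[φ6→rain] = [T, T, T, T]
r1 m[φ6→wet] = [T, T, T, T]
r1 m[φ7→cld] = [T, T, T, T]
r1 m[φ7→sprk] = [T, T, T, T]
r1 m[rain→φ0] = [T, T, T, T]
r1 m[rain→φ1] = [T, T, T, T]
r1 m[rain→φ4] = [T, T, T, T]
r1 m[rain→φ5] = [T, T, T, T]
r1 m[rain→φ6] = [T, T, T, T]
r1 m[wind→φ2] = [T, T, T, T]
r1 m[slip→φ3] = [T, T, T, T]
r1 m[wet→φ0] = [T, T, T, T]
r1 m[wet→φ6] = [T, T, T, T]
r1 m[ice→φ1] = [T, T, T, T]
r1 m[ice→φ2] = [T, T, T, T]
r1 m[ice→φ3] = [T, T, T, T]
r1 m[cld→φ4] = [T, T, T, T]
r1 m[cld→φ7] = [T, T, T, T]
r1 m[sprk→φ5] = [T, T, T, T]
r1 m[sprk→φ7] = [T, T, T, T]
r2 m[φ0→rain] = [T, T, F, T]
r2 m[φ0→wet] = [F, T, T, T]
r2 m[φ1→rain] = [T, T, T, T]
r2 m[φ1→ice] = [T, T, F, T]
r2 m[φ2→wind] = [T, T, T, T]
r2 m[φ2→ice] = [T, T, T, T]
r2 m[φ3→slip] = [T, T, T, T]
r2 m[φ3→ice] = [T, T, T, T]
r2 m[φ4→rain] = [T, T, T, T]
r2 m[φ4→cld] = [T, T, T, T]
r2 m[φ5→rain] = [T, T, T, T]
r2 m[φ5→sprk] = [T, T, T, T]
r2 m[φ6→rain] = [T, T, T, T]
r2 m[φ6→wet] = [T, T, T, T]
r2 m[φ7→cld] = [T, T, T, T]
r2 m[φ7→sprk] = [T, T, T, T]
r2 m[rain→φ0] = [T, T, T, T]
r2 m[rain→φ1] = [T, T, F, T]
r2 m[rain→φ4] = [T, T, F, T]
r2 m[rain→φ5] = [T, T, F, T]
r2 m[rain→φ6] = [T, T, F, T]
r2 m[wind→φ2] = [T, T, T, T]
r2 m[slip→φ3] = [T, T, T, T]
r2 m[wet→φ0] = [T, T, T, T]
r2 m[wet→φ6] = [F, T, T, T]
r2 m[ice→φ1] = [T, T, T, T]
r2 m[ice→φ2] = [T, T, F, T]
r2 m[ice→φ3] = [T, T, F, T]
r2 m[cld→φ4] = [T, T, T, T]
r2 m[cld→φ7] = [T, T, T, T]
r2 m[sprk→φ5] = [T, T, T, T]
r2 m[sprk→φ7] = [T, T, T, T]
r3 m[φ0→rain] = [T, T, F, T]
r3 m[φ0→wet] = [F, T, T, T]
r3 m[φ1→rain] = [T, T, T, T]
r3 m[φ1→ice] = [T, T, F, T]
r3 m[φ2→wind] = [T, T, T, F]
r3 m[φ2→ice] = [T, T, T, T]
r3 m[φ3→slip] = [T, T, T, T]
r3 m[φ3→ice] = [T, T, T, T]
r3 m[φ4→rain] = [T, T, T, T]
r3 m[φ4→cld] = [T, T, T, T]
r3 m[φ5→rain] = [T, T, T, T]
r3 m[φ5→sprk] = [T, T, F, T]
r3 m[φ6→rain] = [F, T, T, T]
r3 m[φ6→wet] = [T, T, T, T]
r3 m[φ7→cld] = [T, T, T, T]
r3 m[φ7→sprk] = [T, T, T, T]
r3 m[rain→φ0] = [T, T, T, T]
r3 m[rain→φ1] = [T, T, F, T]
r3 m[rain→φ4] = [T, T, F, T]
r3 m[rain→φ5] = [T, T, F, T]
r3 m[rain→φ6] = [T, T, F, T]
r3 m[wind→φ2] = [T, T, T, T]
r3 m[slip→φ3] = [T, T, T, T]
r3 m[wet→φ0] = [T, T, T, T]
r3 m[wet→φ6] = [F, T, T, T]
r3 m[ice→φ1] = [T, T, T, T]
r3 m[ice→φ2] = [T, T, F, T]
r3 m[ice→φ3] = [T, T, F, T]
r3 m[cld→φ4] = [T, T, T, T]
r3 m[cld→φ7] = [T, T, T, T]
r3 m[sprk→φ5] = [T, T, T, T]
r3 m[sprk→φ7] = [T, T, T, T]
r4 m[φ0→rain] = [T, T, F, T]
r4 m[φ0→wet] = [F, T, T, T]
r4 m[φ1→rain] = [T, T, T, T]
r4 m[φ1→ice] = [T, T, F, T]
r4 m[φ2→wind] = [T, T, T, F]
r4 m[φ2→ice] = [T, T, T, T]
r4 m[φ3→slip] = [T, T, T, T]
r4 m[φ3→ice] = [T, T, T, T]
r4 m[φ4→rain] = [T, T, T, T]
r4 m[φ4→cld] = [T, T, T, T]
r4 m[φ5→rain] = [T, T, T, T]
r4 m[φ5→sprk] = [T, T, F, T]
r4 m[φ6→rain] = [F, T, T, T]
r4 m[φ6→wet] = [T, T, T, T]
r4 m[φ7→cld] = [T, T, T, T]
r4 m[φ7→sprk] = [T, T, T, T]
r4 m[rain→φ0] = [F, T, T, T]
r4 m[rain→φ1] = [F, T, F, T]
r4 m[rain→φ4] = [F, T, F, T]
r4 m[rain→φ5] = [F, T, F, T]
r4 m[rain→φ6] = [T, T, F, T]
r4 m[wind→φ2] = [T, T, T, T]
r4 m[slip→φ3] = [T, T, T, T]
r4 m[wet→φ0] = [T, T, T, T]
r4 m[wet→φ6] = [F, T, T, T]
r4 m[ice→φ1] = [T, T, T, T]
r4 m[ice→φ2] = [T, T, F, T]
r4 m[ice→φ3] = [T, T, F, T]
r4 m[cld→φ4] = [T, T, T, T]
r4 m[cld→φ7] = [T, T, T, T]
r4 m[sprk→φ5] = [T, T, T, T]
r4 m[sprk→φ7] = [T, T, F, T]
r5 m[φ0→rain] = [T, T, F, T]
r5 m[φ0→wet] = [F, T, F, T]
r5 m[φ1→rain] = [T, T, T, T]
r5 m[φ1→ice] = [T, F, F, T]
r5 m[φ2→wind] = [T, T, T, F]
r5 m[φ2→ice] = [T, T, T, T]
r5 m[φ3→slip] = [T, T, T, T]
r5 m[φ3→ice] = [T, T, T, T]
r5 m[φ4→rain] = [T, T, T, T]
r5 m[φ4→cld] = [T, T, T, T]
r5 m[φ5→rain] = [T, T, T, T]
r5 m[φ5→sprk] = [T, T, F, F]
r5 m[φ6→rain] = [F, T, T, T]
r5 m[φ6→wet] = [T, T, T, T]
r5 m[φ7→cld] = [T, T, T, T]
r5 m[φ7→sprk] = [T, T, T, T]
r5 m[rain→φ0] = [F, T, T, T]
r5 m[rain→φ1] = [F, T, F, T]
r5 m[rain→φ4] = [F, T, F, T]
r5 m[rain→φ5] = [F, T, F, T]
r5 m[rain→φ6] = [T, T, F, T]
r5 m[wind→φ2] = [T, T, T, T]
r5 m[slip→φ3] = [T, T, T, T]
r5 m[wet→φ0] = [T, T, T, T]
r5 m[wet→φ6] = [F, T, T, T]
r5 m[ice→φ1] = [T, T, T, T]
r5 m[ice→φ2] = [T, T, F, T]
r5 m[ice→φ3] = [T, T, F, T]
r5 m[cld→φ4] = [T, T, T, T]
r5 m[cld→φ7] = [T, T, T, T]
r5 m[sprk→φ5] = [T, T, T, T]
r5 m[sprk→φ7] = [T, T, F, T]
no fixed point within 5 rounds

NOT CONVERGED within 5 rounds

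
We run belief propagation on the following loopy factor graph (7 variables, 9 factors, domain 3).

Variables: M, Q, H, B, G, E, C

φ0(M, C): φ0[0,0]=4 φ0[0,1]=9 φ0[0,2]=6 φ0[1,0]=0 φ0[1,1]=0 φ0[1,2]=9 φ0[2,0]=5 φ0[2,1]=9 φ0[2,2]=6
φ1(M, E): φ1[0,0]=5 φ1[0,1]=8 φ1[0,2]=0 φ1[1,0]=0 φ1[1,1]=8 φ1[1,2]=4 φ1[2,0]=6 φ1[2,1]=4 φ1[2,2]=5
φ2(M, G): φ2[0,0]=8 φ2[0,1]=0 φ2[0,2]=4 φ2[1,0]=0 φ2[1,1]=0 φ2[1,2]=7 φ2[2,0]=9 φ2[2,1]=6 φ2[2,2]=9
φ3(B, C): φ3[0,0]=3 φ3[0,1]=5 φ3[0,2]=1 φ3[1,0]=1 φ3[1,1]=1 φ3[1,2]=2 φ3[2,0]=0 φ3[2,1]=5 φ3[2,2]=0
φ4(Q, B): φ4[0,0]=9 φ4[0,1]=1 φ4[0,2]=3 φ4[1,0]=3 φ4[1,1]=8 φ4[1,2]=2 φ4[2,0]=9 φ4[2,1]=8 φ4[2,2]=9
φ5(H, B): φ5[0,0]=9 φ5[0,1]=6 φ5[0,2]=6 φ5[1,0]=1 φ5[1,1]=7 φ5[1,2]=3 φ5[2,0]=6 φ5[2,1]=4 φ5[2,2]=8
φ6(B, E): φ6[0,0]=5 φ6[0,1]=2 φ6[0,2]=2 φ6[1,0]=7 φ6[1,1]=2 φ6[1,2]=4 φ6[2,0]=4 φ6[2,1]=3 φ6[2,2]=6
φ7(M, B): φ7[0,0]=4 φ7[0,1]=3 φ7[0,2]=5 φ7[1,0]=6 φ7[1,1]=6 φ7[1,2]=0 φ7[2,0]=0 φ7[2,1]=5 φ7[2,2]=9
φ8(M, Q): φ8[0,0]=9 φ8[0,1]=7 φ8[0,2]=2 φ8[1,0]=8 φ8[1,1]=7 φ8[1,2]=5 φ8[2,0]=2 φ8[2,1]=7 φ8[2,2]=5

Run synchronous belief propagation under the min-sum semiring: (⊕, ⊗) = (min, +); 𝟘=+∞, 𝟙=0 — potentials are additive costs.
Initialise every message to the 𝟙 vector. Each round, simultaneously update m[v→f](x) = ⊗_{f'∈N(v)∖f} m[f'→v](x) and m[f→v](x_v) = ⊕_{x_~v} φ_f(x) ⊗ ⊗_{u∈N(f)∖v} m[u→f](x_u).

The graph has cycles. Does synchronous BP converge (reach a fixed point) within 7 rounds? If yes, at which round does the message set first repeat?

init: all messages = 𝟙 over 3 values
r1 m[φ0→M] = [4, 0, 5]
r1 m[φ0→C] = [0, 0, 6]
r1 m[φ1→M] = [0, 0, 4]
r1 m[φ1→E] = [0, 4, 0]
r1 m[φ2→M] = [0, 0, 6]
r1 m[φ2→G] = [0, 0, 4]
r1 m[φ3→B] = [1, 1, 0]
r1 m[φ3→C] = [0, 1, 0]
r1 m[φ4→Q] = [1, 2, 8]
r1 m[φ4→B] = [3, 1, 2]
r1 m[φ5→H] = [6, 1, 4]
r1 m[φ5→B] = [1, 4, 3]
r1 m[φ6→B] = [2, 2, 3]
r1 m[φ6→E] = [4, 2, 2]
r1 m[φ7→M] = [3, 0, 0]
r1 m[φ7→B] = [0, 3, 0]
r1 m[φ8→M] = [2, 5, 2]
r1 m[φ8→Q] = [2, 7, 2]
r1 m[M→φ0] = [0, 0, 0]
r1 m[M→φ1] = [0, 0, 0]
r1 m[M→φ2] = [0, 0, 0]
r1 m[M→φ7] = [0, 0, 0]
r1 m[M→φ8] = [0, 0, 0]
r1 m[Q→φ4] = [0, 0, 0]
r1 m[Q→φ8] = [0, 0, 0]
r1 m[H→φ5] = [0, 0, 0]
r1 m[B→φ3] = [0, 0, 0]
r1 m[B→φ4] = [0, 0, 0]
r1 m[B→φ5] = [0, 0, 0]
r1 m[B→φ6] = [0, 0, 0]
r1 m[B→φ7] = [0, 0, 0]
r1 m[G→φ2] = [0, 0, 0]
r1 m[E→φ1] = [0, 0, 0]
r1 m[E→φ6] = [0, 0, 0]
r1 m[C→φ0] = [0, 0, 0]
r1 m[C→φ3] = [0, 0, 0]
r2 m[φ0→M] = [4, 0, 5]
r2 m[φ0→C] = [0, 0, 6]
r2 m[φ1→M] = [0, 0, 4]
r2 m[φ1→E] = [0, 4, 0]
r2 m[φ2→M] = [0, 0, 6]
r2 m[φ2→G] = [0, 0, 4]
r2 m[φ3→B] = [1, 1, 0]
r2 m[φ3→C] = [0, 1, 0]
r2 m[φ4→Q] = [1, 2, 8]
r2 m[φ4→B] = [3, 1, 2]
r2 m[φ5→H] = [6, 1, 4]
r2 m[φ5→B] = [1, 4, 3]
r2 m[φ6→B] = [2, 2, 3]
r2 m[φ6→E] = [4, 2, 2]
r2 m[φ7→M] = [3, 0, 0]
r2 m[φ7→B] = [0, 3, 0]
r2 m[φ8→M] = [2, 5, 2]
r2 m[φ8→Q] = [2, 7, 2]
r2 m[M→φ0] = [5, 5, 12]
r2 m[M→φ1] = [9, 5, 13]
r2 m[M→φ2] = [9, 5, 11]
r2 m[M→φ7] = [6, 5, 17]
r2 m[M→φ8] = [7, 0, 15]
r2 m[Q→φ4] = [2, 7, 2]
r2 m[Q→φ8] = [1, 2, 8]
r2 m[H→φ5] = [0, 0, 0]
r2 m[B→φ3] = [6, 10, 8]
r2 m[B→φ4] = [4, 10, 6]
r2 m[B→φ5] = [6, 7, 5]
r2 m[B→φ6] = [5, 9, 5]
r2 m[B→φ7] = [7, 8, 8]
r2 m[G→φ2] = [0, 0, 0]
r2 m[E→φ1] = [4, 2, 2]
r2 m[E→φ6] = [0, 4, 0]
r2 m[C→φ0] = [0, 1, 0]
r2 m[C→φ3] = [0, 0, 6]
r3 m[φ0→M] = [4, 0, 5]
r3 m[φ0→C] = [5, 5, 11]
r3 m[φ1→M] = [2, 4, 6]
r3 m[φ1→E] = [5, 13, 9]
r3 m[φ2→M] = [0, 0, 6]
r3 m[φ2→G] = [5, 5, 12]
r3 m[φ3→B] = [3, 1, 0]
r3 m[φ3→C] = [8, 11, 7]
r3 m[φ4→Q] = [9, 7, 13]
r3 m[φ4→B] = [10, 3, 5]
r3 m[φ5→H] = [11, 7, 11]
r3 m[φ5→B] = [1, 4, 3]
r3 m[φ6→B] = [2, 4, 4]
r3 m[φ6→E] = [9, 7, 7]
r3 m[φ7→M] = [11, 8, 7]
r3 m[φ7→B] = [10, 9, 5]
r3 m[φ8→M] = [9, 9, 3]
r3 m[φ8→Q] = [8, 7, 5]
r3 m[M→φ0] = [5, 5, 12]
r3 m[M→φ1] = [9, 5, 13]
r3 m[M→φ2] = [9, 5, 11]
r3 m[M→φ7] = [6, 5, 17]
r3 m[M→φ8] = [7, 0, 15]
r3 m[Q→φ4] = [2, 7, 2]
r3 m[Q→φ8] = [1, 2, 8]
r3 m[H→φ5] = [0, 0, 0]
r3 m[B→φ3] = [6, 10, 8]
r3 m[B→φ4] = [4, 10, 6]
r3 m[B→φ5] = [6, 7, 5]
r3 m[B→φ6] = [5, 9, 5]
r3 m[B→φ7] = [7, 8, 8]
r3 m[G→φ2] = [0, 0, 0]
r3 m[E→φ1] = [4, 2, 2]
r3 m[E→φ6] = [0, 4, 0]
r3 m[C→φ0] = [0, 1, 0]
r3 m[C→φ3] = [0, 0, 6]
r4 m[φ0→M] = [4, 0, 5]
r4 m[φ0→C] = [5, 5, 11]
r4 m[φ1→M] = [2, 4, 6]
r4 m[φ1→E] = [5, 13, 9]
r4 m[φ2→M] = [0, 0, 6]
r4 m[φ2→G] = [5, 5, 12]
r4 m[φ3→B] = [3, 1, 0]
r4 m[φ3→C] = [8, 11, 7]
r4 m[φ4→Q] = [9, 7, 13]
r4 m[φ4→B] = [10, 3, 5]
r4 m[φ5→H] = [11, 7, 11]
r4 m[φ5→B] = [1, 4, 3]
r4 m[φ6→B] = [2, 4, 4]
r4 m[φ6→E] = [9, 7, 7]
r4 m[φ7→M] = [11, 8, 7]
r4 m[φ7→B] = [10, 9, 5]
r4 m[φ8→M] = [9, 9, 3]
r4 m[φ8→Q] = [8, 7, 5]
r4 m[M→φ0] = [22, 21, 22]
r4 m[M→φ1] = [24, 17, 21]
r4 m[M→φ2] = [26, 21, 21]
r4 m[M→φ7] = [15, 13, 20]
r4 m[M→φ8] = [17, 12, 24]
r4 m[Q→φ4] = [8, 7, 5]
r4 m[Q→φ8] = [9, 7, 13]
r4 m[H→φ5] = [0, 0, 0]
r4 m[B→φ3] = [23, 20, 17]
r4 m[B→φ4] = [16, 18, 12]
r4 m[B→φ5] = [25, 17, 14]
r4 m[B→φ6] = [24, 17, 13]
r4 m[B→φ7] = [16, 12, 12]
r4 m[G→φ2] = [0, 0, 0]
r4 m[E→φ1] = [9, 7, 7]
r4 m[E→φ6] = [5, 13, 9]
r4 m[C→φ0] = [8, 11, 7]
r4 m[C→φ3] = [5, 5, 11]
r5 m[φ0→M] = [12, 8, 13]
r5 m[φ0→C] = [21, 21, 28]
r5 m[φ1→M] = [7, 9, 11]
r5 m[φ1→E] = [17, 25, 21]
r5 m[φ2→M] = [0, 0, 6]
r5 m[φ2→G] = [21, 21, 28]
r5 m[φ3→B] = [8, 6, 5]
r5 m[φ3→C] = [17, 21, 17]
r5 m[φ4→Q] = [15, 14, 21]
r5 m[φ4→B] = [10, 9, 9]
r5 m[φ5→H] = [20, 17, 21]
r5 m[φ5→B] = [1, 4, 3]
r5 m[φ6→B] = [10, 12, 9]
r5 m[φ6→E] = [17, 16, 19]
r5 m[φ7→M] = [15, 12, 16]
r5 m[φ7→B] = [19, 18, 13]
r5 m[φ8→M] = [14, 14, 11]
r5 m[φ8→Q] = [20, 19, 17]
r5 m[M→φ0] = [22, 21, 22]
r5 m[M→φ1] = [24, 17, 21]
r5 m[M→φ2] = [26, 21, 21]
r5 m[M→φ7] = [15, 13, 20]
r5 m[M→φ8] = [17, 12, 24]
r5 m[Q→φ4] = [8, 7, 5]
r5 m[Q→φ8] = [9, 7, 13]
r5 m[H→φ5] = [0, 0, 0]
r5 m[B→φ3] = [23, 20, 17]
r5 m[B→φ4] = [16, 18, 12]
r5 m[B→φ5] = [25, 17, 14]
r5 m[B→φ6] = [24, 17, 13]
r5 m[B→φ7] = [16, 12, 12]
r5 m[G→φ2] = [0, 0, 0]
r5 m[E→φ1] = [9, 7, 7]
r5 m[E→φ6] = [5, 13, 9]
r5 m[C→φ0] = [8, 11, 7]
r5 m[C→φ3] = [5, 5, 11]
r6 m[φ0→M] = [12, 8, 13]
r6 m[φ0→C] = [21, 21, 28]
r6 m[φ1→M] = [7, 9, 11]
r6 m[φ1→E] = [17, 25, 21]
r6 m[φ2→M] = [0, 0, 6]
r6 m[φ2→G] = [21, 21, 28]
r6 m[φ3→B] = [8, 6, 5]
r6 m[φ3→C] = [17, 21, 17]
r6 m[φ4→Q] = [15, 14, 21]
r6 m[φ4→B] = [10, 9, 9]
r6 m[φ5→H] = [20, 17, 21]
r6 m[φ5→B] = [1, 4, 3]
r6 m[φ6→B] = [10, 12, 9]
r6 m[φ6→E] = [17, 16, 19]
r6 m[φ7→M] = [15, 12, 16]
r6 m[φ7→B] = [19, 18, 13]
r6 m[φ8→M] = [14, 14, 11]
r6 m[φ8→Q] = [20, 19, 17]
r6 m[M→φ0] = [36, 35, 44]
r6 m[M→φ1] = [41, 34, 46]
r6 m[M→φ2] = [48, 43, 51]
r6 m[M→φ7] = [33, 31, 41]
r6 m[M→φ8] = [34, 29, 46]
r6 m[Q→φ4] = [20, 19, 17]
r6 m[Q→φ8] = [15, 14, 21]
r6 m[H→φ5] = [0, 0, 0]
r6 m[B→φ3] = [40, 43, 34]
r6 m[B→φ4] = [38, 40, 30]
r6 m[B→φ5] = [47, 45, 36]
r6 m[B→φ6] = [38, 37, 30]
r6 m[B→φ7] = [29, 31, 26]
r6 m[G→φ2] = [0, 0, 0]
r6 m[E→φ1] = [17, 16, 19]
r6 m[E→φ6] = [17, 25, 21]
r6 m[C→φ0] = [17, 21, 17]
r6 m[C→φ3] = [21, 21, 28]
r7 m[φ0→M] = [21, 17, 22]
r7 m[φ0→C] = [35, 35, 42]
r7 m[φ1→M] = [19, 17, 20]
r7 m[φ1→E] = [34, 42, 38]
r7 m[φ2→M] = [0, 0, 6]
r7 m[φ2→G] = [43, 43, 50]
r7 m[φ3→B] = [24, 22, 21]
r7 m[φ3→C] = [34, 39, 34]
r7 m[φ4→Q] = [33, 32, 39]
r7 m[φ4→B] = [22, 21, 21]
r7 m[φ5→H] = [42, 39, 44]
r7 m[φ5→B] = [1, 4, 3]
r7 m[φ6→B] = [22, 24, 21]
r7 m[φ6→E] = [34, 33, 36]
r7 m[φ7→M] = [31, 26, 29]
r7 m[φ7→B] = [37, 36, 31]
r7 m[φ8→M] = [21, 21, 17]
r7 m[φ8→Q] = [37, 36, 34]
r7 m[M→φ0] = [36, 35, 44]
r7 m[M→φ1] = [41, 34, 46]
r7 m[M→φ2] = [48, 43, 51]
r7 m[M→φ7] = [33, 31, 41]
r7 m[M→φ8] = [34, 29, 46]
r7 m[Q→φ4] = [20, 19, 17]
r7 m[Q→φ8] = [15, 14, 21]
r7 m[H→φ5] = [0, 0, 0]
r7 m[B→φ3] = [40, 43, 34]
r7 m[B→φ4] = [38, 40, 30]
r7 m[B→φ5] = [47, 45, 36]
r7 m[B→φ6] = [38, 37, 30]
r7 m[B→φ7] = [29, 31, 26]
r7 m[G→φ2] = [0, 0, 0]
r7 m[E→φ1] = [17, 16, 19]
r7 m[E→φ6] = [17, 25, 21]
r7 m[C→φ0] = [17, 21, 17]
r7 m[C→φ3] = [21, 21, 28]
no fixed point within 7 rounds

NOT CONVERGED within 7 rounds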